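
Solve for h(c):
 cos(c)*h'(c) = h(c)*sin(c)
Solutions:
 h(c) = C1/cos(c)


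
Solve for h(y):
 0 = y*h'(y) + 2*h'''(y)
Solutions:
 h(y) = C1 + Integral(C2*airyai(-2^(2/3)*y/2) + C3*airybi(-2^(2/3)*y/2), y)


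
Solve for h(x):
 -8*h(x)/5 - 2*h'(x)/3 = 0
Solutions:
 h(x) = C1*exp(-12*x/5)


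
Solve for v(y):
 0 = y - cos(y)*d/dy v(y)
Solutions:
 v(y) = C1 + Integral(y/cos(y), y)


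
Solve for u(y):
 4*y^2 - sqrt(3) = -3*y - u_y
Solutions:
 u(y) = C1 - 4*y^3/3 - 3*y^2/2 + sqrt(3)*y


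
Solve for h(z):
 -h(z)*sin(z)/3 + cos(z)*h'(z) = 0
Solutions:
 h(z) = C1/cos(z)^(1/3)


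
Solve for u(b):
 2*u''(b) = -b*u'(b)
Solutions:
 u(b) = C1 + C2*erf(b/2)


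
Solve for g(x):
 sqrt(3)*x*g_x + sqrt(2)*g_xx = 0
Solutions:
 g(x) = C1 + C2*erf(6^(1/4)*x/2)


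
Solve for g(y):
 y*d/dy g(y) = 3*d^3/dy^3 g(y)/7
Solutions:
 g(y) = C1 + Integral(C2*airyai(3^(2/3)*7^(1/3)*y/3) + C3*airybi(3^(2/3)*7^(1/3)*y/3), y)


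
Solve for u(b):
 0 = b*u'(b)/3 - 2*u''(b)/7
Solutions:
 u(b) = C1 + C2*erfi(sqrt(21)*b/6)


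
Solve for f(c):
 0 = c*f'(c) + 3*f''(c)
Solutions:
 f(c) = C1 + C2*erf(sqrt(6)*c/6)


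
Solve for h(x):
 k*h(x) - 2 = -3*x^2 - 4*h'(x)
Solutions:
 h(x) = C1*exp(-k*x/4) - 3*x^2/k + 2/k + 24*x/k^2 - 96/k^3


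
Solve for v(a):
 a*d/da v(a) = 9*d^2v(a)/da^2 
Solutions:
 v(a) = C1 + C2*erfi(sqrt(2)*a/6)


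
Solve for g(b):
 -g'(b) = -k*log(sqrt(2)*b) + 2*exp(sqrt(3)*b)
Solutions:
 g(b) = C1 + b*k*log(b) + b*k*(-1 + log(2)/2) - 2*sqrt(3)*exp(sqrt(3)*b)/3


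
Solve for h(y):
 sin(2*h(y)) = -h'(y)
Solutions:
 h(y) = pi - acos((-C1 - exp(4*y))/(C1 - exp(4*y)))/2
 h(y) = acos((-C1 - exp(4*y))/(C1 - exp(4*y)))/2


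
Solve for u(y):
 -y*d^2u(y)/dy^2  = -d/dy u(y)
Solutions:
 u(y) = C1 + C2*y^2


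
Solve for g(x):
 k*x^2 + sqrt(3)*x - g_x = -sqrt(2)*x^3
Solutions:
 g(x) = C1 + k*x^3/3 + sqrt(2)*x^4/4 + sqrt(3)*x^2/2


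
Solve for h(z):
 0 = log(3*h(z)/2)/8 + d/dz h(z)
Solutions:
 -8*Integral(1/(-log(_y) - log(3) + log(2)), (_y, h(z))) = C1 - z


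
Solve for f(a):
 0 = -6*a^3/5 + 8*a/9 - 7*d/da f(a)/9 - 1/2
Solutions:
 f(a) = C1 - 27*a^4/70 + 4*a^2/7 - 9*a/14


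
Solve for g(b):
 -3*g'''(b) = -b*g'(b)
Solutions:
 g(b) = C1 + Integral(C2*airyai(3^(2/3)*b/3) + C3*airybi(3^(2/3)*b/3), b)


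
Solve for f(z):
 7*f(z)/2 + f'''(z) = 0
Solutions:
 f(z) = C3*exp(-2^(2/3)*7^(1/3)*z/2) + (C1*sin(2^(2/3)*sqrt(3)*7^(1/3)*z/4) + C2*cos(2^(2/3)*sqrt(3)*7^(1/3)*z/4))*exp(2^(2/3)*7^(1/3)*z/4)


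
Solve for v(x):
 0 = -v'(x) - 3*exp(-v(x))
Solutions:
 v(x) = log(C1 - 3*x)


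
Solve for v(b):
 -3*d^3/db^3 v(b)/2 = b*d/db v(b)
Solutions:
 v(b) = C1 + Integral(C2*airyai(-2^(1/3)*3^(2/3)*b/3) + C3*airybi(-2^(1/3)*3^(2/3)*b/3), b)


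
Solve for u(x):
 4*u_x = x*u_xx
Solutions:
 u(x) = C1 + C2*x^5


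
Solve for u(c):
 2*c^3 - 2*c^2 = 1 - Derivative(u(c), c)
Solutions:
 u(c) = C1 - c^4/2 + 2*c^3/3 + c


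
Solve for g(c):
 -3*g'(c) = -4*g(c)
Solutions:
 g(c) = C1*exp(4*c/3)


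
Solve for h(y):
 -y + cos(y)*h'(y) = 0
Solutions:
 h(y) = C1 + Integral(y/cos(y), y)


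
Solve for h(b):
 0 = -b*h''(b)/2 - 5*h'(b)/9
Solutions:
 h(b) = C1 + C2/b^(1/9)


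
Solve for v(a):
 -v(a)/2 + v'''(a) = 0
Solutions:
 v(a) = C3*exp(2^(2/3)*a/2) + (C1*sin(2^(2/3)*sqrt(3)*a/4) + C2*cos(2^(2/3)*sqrt(3)*a/4))*exp(-2^(2/3)*a/4)


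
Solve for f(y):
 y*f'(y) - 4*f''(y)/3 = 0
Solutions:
 f(y) = C1 + C2*erfi(sqrt(6)*y/4)


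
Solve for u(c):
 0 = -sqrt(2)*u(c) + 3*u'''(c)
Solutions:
 u(c) = C3*exp(2^(1/6)*3^(2/3)*c/3) + (C1*sin(6^(1/6)*c/2) + C2*cos(6^(1/6)*c/2))*exp(-2^(1/6)*3^(2/3)*c/6)


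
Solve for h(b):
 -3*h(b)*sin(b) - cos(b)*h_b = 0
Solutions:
 h(b) = C1*cos(b)^3


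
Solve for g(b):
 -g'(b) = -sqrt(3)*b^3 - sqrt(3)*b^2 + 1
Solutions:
 g(b) = C1 + sqrt(3)*b^4/4 + sqrt(3)*b^3/3 - b


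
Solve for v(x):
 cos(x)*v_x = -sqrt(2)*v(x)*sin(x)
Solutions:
 v(x) = C1*cos(x)^(sqrt(2))


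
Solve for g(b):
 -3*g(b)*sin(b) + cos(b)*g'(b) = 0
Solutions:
 g(b) = C1/cos(b)^3


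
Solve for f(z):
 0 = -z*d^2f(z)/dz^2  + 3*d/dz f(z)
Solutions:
 f(z) = C1 + C2*z^4


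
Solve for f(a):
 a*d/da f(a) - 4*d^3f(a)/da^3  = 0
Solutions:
 f(a) = C1 + Integral(C2*airyai(2^(1/3)*a/2) + C3*airybi(2^(1/3)*a/2), a)


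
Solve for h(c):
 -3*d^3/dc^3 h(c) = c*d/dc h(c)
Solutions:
 h(c) = C1 + Integral(C2*airyai(-3^(2/3)*c/3) + C3*airybi(-3^(2/3)*c/3), c)


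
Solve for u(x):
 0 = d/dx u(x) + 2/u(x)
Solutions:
 u(x) = -sqrt(C1 - 4*x)
 u(x) = sqrt(C1 - 4*x)


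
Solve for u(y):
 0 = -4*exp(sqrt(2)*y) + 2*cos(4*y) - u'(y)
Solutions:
 u(y) = C1 - 2*sqrt(2)*exp(sqrt(2)*y) + sin(4*y)/2


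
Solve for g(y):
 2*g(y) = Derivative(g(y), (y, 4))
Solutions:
 g(y) = C1*exp(-2^(1/4)*y) + C2*exp(2^(1/4)*y) + C3*sin(2^(1/4)*y) + C4*cos(2^(1/4)*y)


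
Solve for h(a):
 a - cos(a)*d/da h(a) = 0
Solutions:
 h(a) = C1 + Integral(a/cos(a), a)


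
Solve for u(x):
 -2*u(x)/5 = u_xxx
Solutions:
 u(x) = C3*exp(-2^(1/3)*5^(2/3)*x/5) + (C1*sin(2^(1/3)*sqrt(3)*5^(2/3)*x/10) + C2*cos(2^(1/3)*sqrt(3)*5^(2/3)*x/10))*exp(2^(1/3)*5^(2/3)*x/10)


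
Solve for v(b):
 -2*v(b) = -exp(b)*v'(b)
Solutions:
 v(b) = C1*exp(-2*exp(-b))


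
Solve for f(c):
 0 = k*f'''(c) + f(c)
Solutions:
 f(c) = C1*exp(c*(-1/k)^(1/3)) + C2*exp(c*(-1/k)^(1/3)*(-1 + sqrt(3)*I)/2) + C3*exp(-c*(-1/k)^(1/3)*(1 + sqrt(3)*I)/2)


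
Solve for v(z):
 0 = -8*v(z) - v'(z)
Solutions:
 v(z) = C1*exp(-8*z)


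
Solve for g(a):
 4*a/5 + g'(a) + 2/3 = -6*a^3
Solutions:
 g(a) = C1 - 3*a^4/2 - 2*a^2/5 - 2*a/3


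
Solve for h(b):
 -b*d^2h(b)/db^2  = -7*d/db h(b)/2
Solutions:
 h(b) = C1 + C2*b^(9/2)


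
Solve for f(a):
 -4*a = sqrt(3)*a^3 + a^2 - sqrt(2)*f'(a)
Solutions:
 f(a) = C1 + sqrt(6)*a^4/8 + sqrt(2)*a^3/6 + sqrt(2)*a^2


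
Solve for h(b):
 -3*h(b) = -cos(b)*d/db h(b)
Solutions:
 h(b) = C1*(sin(b) + 1)^(3/2)/(sin(b) - 1)^(3/2)


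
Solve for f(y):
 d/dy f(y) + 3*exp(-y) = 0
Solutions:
 f(y) = C1 + 3*exp(-y)


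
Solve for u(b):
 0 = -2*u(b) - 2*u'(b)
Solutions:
 u(b) = C1*exp(-b)


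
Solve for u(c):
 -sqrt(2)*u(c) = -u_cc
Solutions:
 u(c) = C1*exp(-2^(1/4)*c) + C2*exp(2^(1/4)*c)


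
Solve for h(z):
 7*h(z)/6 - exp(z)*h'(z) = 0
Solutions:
 h(z) = C1*exp(-7*exp(-z)/6)


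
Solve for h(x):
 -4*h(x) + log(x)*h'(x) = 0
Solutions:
 h(x) = C1*exp(4*li(x))


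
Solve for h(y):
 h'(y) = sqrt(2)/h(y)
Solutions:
 h(y) = -sqrt(C1 + 2*sqrt(2)*y)
 h(y) = sqrt(C1 + 2*sqrt(2)*y)


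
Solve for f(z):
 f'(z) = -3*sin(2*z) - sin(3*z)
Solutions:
 f(z) = C1 + 3*cos(2*z)/2 + cos(3*z)/3


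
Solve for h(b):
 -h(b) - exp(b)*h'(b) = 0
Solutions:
 h(b) = C1*exp(exp(-b))


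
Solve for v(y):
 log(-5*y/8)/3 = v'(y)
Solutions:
 v(y) = C1 + y*log(-y)/3 + y*(-log(2) - 1/3 + log(5)/3)


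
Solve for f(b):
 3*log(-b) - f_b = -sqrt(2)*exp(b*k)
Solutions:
 f(b) = C1 + 3*b*log(-b) - 3*b + Piecewise((sqrt(2)*exp(b*k)/k, Ne(k, 0)), (sqrt(2)*b, True))


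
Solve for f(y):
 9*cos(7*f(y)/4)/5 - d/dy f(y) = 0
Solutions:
 -9*y/5 - 2*log(sin(7*f(y)/4) - 1)/7 + 2*log(sin(7*f(y)/4) + 1)/7 = C1


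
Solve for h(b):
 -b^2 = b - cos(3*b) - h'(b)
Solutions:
 h(b) = C1 + b^3/3 + b^2/2 - sin(3*b)/3


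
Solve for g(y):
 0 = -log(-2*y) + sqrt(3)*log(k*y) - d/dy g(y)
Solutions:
 g(y) = C1 + y*(sqrt(3)*log(-k) - sqrt(3) - log(2) + 1) - y*(1 - sqrt(3))*log(-y)


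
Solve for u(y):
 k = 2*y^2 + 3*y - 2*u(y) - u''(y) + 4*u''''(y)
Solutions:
 u(y) = C1*exp(-sqrt(2)*y*sqrt(1 + sqrt(33))/4) + C2*exp(sqrt(2)*y*sqrt(1 + sqrt(33))/4) + C3*sin(sqrt(2)*y*sqrt(-1 + sqrt(33))/4) + C4*cos(sqrt(2)*y*sqrt(-1 + sqrt(33))/4) - k/2 + y^2 + 3*y/2 - 1


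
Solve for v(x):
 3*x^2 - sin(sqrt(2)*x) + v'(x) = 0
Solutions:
 v(x) = C1 - x^3 - sqrt(2)*cos(sqrt(2)*x)/2


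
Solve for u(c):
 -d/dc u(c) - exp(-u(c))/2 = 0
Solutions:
 u(c) = log(C1 - c/2)


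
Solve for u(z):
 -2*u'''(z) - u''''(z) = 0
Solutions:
 u(z) = C1 + C2*z + C3*z^2 + C4*exp(-2*z)


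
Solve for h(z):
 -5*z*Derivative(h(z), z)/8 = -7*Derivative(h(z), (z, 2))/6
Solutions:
 h(z) = C1 + C2*erfi(sqrt(210)*z/28)


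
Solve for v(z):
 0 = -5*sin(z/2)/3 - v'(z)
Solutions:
 v(z) = C1 + 10*cos(z/2)/3


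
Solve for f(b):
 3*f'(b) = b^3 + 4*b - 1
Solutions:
 f(b) = C1 + b^4/12 + 2*b^2/3 - b/3


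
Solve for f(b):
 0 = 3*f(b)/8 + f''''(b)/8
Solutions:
 f(b) = (C1*sin(sqrt(2)*3^(1/4)*b/2) + C2*cos(sqrt(2)*3^(1/4)*b/2))*exp(-sqrt(2)*3^(1/4)*b/2) + (C3*sin(sqrt(2)*3^(1/4)*b/2) + C4*cos(sqrt(2)*3^(1/4)*b/2))*exp(sqrt(2)*3^(1/4)*b/2)


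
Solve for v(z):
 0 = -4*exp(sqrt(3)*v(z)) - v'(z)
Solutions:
 v(z) = sqrt(3)*(2*log(1/(C1 + 4*z)) - log(3))/6


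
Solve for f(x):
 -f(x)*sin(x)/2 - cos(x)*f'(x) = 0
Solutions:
 f(x) = C1*sqrt(cos(x))


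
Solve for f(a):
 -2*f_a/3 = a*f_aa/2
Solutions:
 f(a) = C1 + C2/a^(1/3)


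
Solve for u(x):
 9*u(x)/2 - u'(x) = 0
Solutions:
 u(x) = C1*exp(9*x/2)


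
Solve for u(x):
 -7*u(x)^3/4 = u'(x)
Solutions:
 u(x) = -sqrt(2)*sqrt(-1/(C1 - 7*x))
 u(x) = sqrt(2)*sqrt(-1/(C1 - 7*x))


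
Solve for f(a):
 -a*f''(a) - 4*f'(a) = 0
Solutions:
 f(a) = C1 + C2/a^3


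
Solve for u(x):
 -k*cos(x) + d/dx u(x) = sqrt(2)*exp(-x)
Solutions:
 u(x) = C1 + k*sin(x) - sqrt(2)*exp(-x)


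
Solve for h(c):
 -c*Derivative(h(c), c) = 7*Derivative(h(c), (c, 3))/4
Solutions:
 h(c) = C1 + Integral(C2*airyai(-14^(2/3)*c/7) + C3*airybi(-14^(2/3)*c/7), c)


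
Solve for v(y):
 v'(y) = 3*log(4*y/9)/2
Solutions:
 v(y) = C1 + 3*y*log(y)/2 - 3*y*log(3) - 3*y/2 + 3*y*log(2)


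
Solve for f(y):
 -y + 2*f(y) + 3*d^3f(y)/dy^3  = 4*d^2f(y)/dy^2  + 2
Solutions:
 f(y) = C1*exp(y*(16/(9*sqrt(345) + 179)^(1/3) + (9*sqrt(345) + 179)^(1/3) + 8)/18)*sin(sqrt(3)*y*(-(9*sqrt(345) + 179)^(1/3) + 16/(9*sqrt(345) + 179)^(1/3))/18) + C2*exp(y*(16/(9*sqrt(345) + 179)^(1/3) + (9*sqrt(345) + 179)^(1/3) + 8)/18)*cos(sqrt(3)*y*(-(9*sqrt(345) + 179)^(1/3) + 16/(9*sqrt(345) + 179)^(1/3))/18) + C3*exp(y*(-(9*sqrt(345) + 179)^(1/3) - 16/(9*sqrt(345) + 179)^(1/3) + 4)/9) + y/2 + 1


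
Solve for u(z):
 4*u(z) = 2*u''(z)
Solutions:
 u(z) = C1*exp(-sqrt(2)*z) + C2*exp(sqrt(2)*z)


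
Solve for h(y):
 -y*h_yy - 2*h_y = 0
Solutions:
 h(y) = C1 + C2/y


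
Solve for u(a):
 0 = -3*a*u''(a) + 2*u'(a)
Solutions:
 u(a) = C1 + C2*a^(5/3)


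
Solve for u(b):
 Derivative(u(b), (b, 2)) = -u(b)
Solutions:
 u(b) = C1*sin(b) + C2*cos(b)


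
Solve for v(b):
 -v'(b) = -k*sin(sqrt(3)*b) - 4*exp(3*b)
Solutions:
 v(b) = C1 - sqrt(3)*k*cos(sqrt(3)*b)/3 + 4*exp(3*b)/3


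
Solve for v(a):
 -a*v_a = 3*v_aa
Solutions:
 v(a) = C1 + C2*erf(sqrt(6)*a/6)


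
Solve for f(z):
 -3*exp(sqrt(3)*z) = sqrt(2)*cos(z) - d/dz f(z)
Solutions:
 f(z) = C1 + sqrt(3)*exp(sqrt(3)*z) + sqrt(2)*sin(z)


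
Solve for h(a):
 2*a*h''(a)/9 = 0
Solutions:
 h(a) = C1 + C2*a


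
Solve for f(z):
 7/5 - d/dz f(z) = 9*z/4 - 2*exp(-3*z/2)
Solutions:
 f(z) = C1 - 9*z^2/8 + 7*z/5 - 4*exp(-3*z/2)/3


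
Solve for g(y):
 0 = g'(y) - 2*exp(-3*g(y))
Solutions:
 g(y) = log(C1 + 6*y)/3
 g(y) = log((-3^(1/3) - 3^(5/6)*I)*(C1 + 2*y)^(1/3)/2)
 g(y) = log((-3^(1/3) + 3^(5/6)*I)*(C1 + 2*y)^(1/3)/2)


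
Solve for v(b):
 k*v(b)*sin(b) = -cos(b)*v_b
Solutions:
 v(b) = C1*exp(k*log(cos(b)))


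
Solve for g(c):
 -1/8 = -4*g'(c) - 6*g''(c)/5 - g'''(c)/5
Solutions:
 g(c) = C1 + c/32 + (C2*sin(sqrt(11)*c) + C3*cos(sqrt(11)*c))*exp(-3*c)


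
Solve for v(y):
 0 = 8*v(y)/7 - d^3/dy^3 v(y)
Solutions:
 v(y) = C3*exp(2*7^(2/3)*y/7) + (C1*sin(sqrt(3)*7^(2/3)*y/7) + C2*cos(sqrt(3)*7^(2/3)*y/7))*exp(-7^(2/3)*y/7)


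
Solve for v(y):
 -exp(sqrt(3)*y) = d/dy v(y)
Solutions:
 v(y) = C1 - sqrt(3)*exp(sqrt(3)*y)/3


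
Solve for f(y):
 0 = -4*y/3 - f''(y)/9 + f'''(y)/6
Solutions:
 f(y) = C1 + C2*y + C3*exp(2*y/3) - 2*y^3 - 9*y^2


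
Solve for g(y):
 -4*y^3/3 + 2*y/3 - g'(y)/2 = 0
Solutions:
 g(y) = C1 - 2*y^4/3 + 2*y^2/3


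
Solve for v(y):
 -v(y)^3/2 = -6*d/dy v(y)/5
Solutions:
 v(y) = -sqrt(6)*sqrt(-1/(C1 + 5*y))
 v(y) = sqrt(6)*sqrt(-1/(C1 + 5*y))


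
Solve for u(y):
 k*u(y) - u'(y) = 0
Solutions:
 u(y) = C1*exp(k*y)


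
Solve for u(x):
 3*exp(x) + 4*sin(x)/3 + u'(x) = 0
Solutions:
 u(x) = C1 - 3*exp(x) + 4*cos(x)/3


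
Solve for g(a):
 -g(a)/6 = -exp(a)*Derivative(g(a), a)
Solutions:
 g(a) = C1*exp(-exp(-a)/6)


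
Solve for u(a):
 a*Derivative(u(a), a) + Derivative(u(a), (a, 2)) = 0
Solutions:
 u(a) = C1 + C2*erf(sqrt(2)*a/2)


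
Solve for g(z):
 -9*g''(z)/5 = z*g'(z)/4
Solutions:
 g(z) = C1 + C2*erf(sqrt(10)*z/12)


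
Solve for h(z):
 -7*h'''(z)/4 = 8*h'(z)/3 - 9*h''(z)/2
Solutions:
 h(z) = C1 + C2*exp(z*(27 - sqrt(57))/21) + C3*exp(z*(sqrt(57) + 27)/21)


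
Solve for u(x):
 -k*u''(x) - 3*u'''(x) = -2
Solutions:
 u(x) = C1 + C2*x + C3*exp(-k*x/3) + x^2/k


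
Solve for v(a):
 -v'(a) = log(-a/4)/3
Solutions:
 v(a) = C1 - a*log(-a)/3 + a*(1 + 2*log(2))/3


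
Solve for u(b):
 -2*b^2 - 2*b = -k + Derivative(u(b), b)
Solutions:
 u(b) = C1 - 2*b^3/3 - b^2 + b*k


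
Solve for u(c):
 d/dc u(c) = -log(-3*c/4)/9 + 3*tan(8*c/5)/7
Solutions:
 u(c) = C1 - c*log(-c)/9 - c*log(3)/9 + c/9 + 2*c*log(2)/9 - 15*log(cos(8*c/5))/56


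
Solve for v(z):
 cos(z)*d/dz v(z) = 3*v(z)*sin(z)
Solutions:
 v(z) = C1/cos(z)^3


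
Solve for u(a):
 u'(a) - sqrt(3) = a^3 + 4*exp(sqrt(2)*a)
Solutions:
 u(a) = C1 + a^4/4 + sqrt(3)*a + 2*sqrt(2)*exp(sqrt(2)*a)


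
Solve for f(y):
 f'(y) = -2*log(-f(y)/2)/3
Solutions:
 3*Integral(1/(log(-_y) - log(2)), (_y, f(y)))/2 = C1 - y


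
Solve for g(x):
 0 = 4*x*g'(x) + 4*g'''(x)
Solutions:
 g(x) = C1 + Integral(C2*airyai(-x) + C3*airybi(-x), x)


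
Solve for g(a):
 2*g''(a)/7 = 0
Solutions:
 g(a) = C1 + C2*a


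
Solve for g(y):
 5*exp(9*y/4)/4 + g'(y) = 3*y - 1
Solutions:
 g(y) = C1 + 3*y^2/2 - y - 5*exp(9*y/4)/9


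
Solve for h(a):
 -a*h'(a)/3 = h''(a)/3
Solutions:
 h(a) = C1 + C2*erf(sqrt(2)*a/2)


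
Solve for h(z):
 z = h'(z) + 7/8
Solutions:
 h(z) = C1 + z^2/2 - 7*z/8


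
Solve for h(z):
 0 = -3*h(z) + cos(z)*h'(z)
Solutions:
 h(z) = C1*(sin(z) + 1)^(3/2)/(sin(z) - 1)^(3/2)


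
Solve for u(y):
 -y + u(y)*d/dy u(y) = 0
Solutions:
 u(y) = -sqrt(C1 + y^2)
 u(y) = sqrt(C1 + y^2)


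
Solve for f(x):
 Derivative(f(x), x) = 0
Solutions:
 f(x) = C1


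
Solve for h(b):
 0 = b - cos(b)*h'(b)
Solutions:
 h(b) = C1 + Integral(b/cos(b), b)


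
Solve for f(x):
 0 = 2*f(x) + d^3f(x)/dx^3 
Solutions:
 f(x) = C3*exp(-2^(1/3)*x) + (C1*sin(2^(1/3)*sqrt(3)*x/2) + C2*cos(2^(1/3)*sqrt(3)*x/2))*exp(2^(1/3)*x/2)


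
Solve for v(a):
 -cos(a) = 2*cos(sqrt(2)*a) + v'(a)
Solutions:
 v(a) = C1 - sin(a) - sqrt(2)*sin(sqrt(2)*a)


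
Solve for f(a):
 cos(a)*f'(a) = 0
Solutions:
 f(a) = C1


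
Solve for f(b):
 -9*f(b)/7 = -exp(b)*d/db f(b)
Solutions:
 f(b) = C1*exp(-9*exp(-b)/7)


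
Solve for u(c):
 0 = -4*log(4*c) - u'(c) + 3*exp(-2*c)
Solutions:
 u(c) = C1 - 4*c*log(c) + 4*c*(1 - 2*log(2)) - 3*exp(-2*c)/2


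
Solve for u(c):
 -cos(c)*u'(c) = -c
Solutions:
 u(c) = C1 + Integral(c/cos(c), c)


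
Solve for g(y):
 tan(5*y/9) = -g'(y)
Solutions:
 g(y) = C1 + 9*log(cos(5*y/9))/5


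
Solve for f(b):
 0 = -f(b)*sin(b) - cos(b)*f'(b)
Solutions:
 f(b) = C1*cos(b)


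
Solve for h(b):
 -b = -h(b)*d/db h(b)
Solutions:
 h(b) = -sqrt(C1 + b^2)
 h(b) = sqrt(C1 + b^2)


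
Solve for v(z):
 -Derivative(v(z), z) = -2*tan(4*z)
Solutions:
 v(z) = C1 - log(cos(4*z))/2


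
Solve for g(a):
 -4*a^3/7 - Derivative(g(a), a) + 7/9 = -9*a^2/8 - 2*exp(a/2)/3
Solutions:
 g(a) = C1 - a^4/7 + 3*a^3/8 + 7*a/9 + 4*exp(a/2)/3


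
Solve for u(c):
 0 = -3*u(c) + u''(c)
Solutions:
 u(c) = C1*exp(-sqrt(3)*c) + C2*exp(sqrt(3)*c)


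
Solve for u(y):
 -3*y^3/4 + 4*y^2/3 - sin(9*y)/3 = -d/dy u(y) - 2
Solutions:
 u(y) = C1 + 3*y^4/16 - 4*y^3/9 - 2*y - cos(9*y)/27


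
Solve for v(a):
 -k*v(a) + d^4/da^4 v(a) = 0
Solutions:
 v(a) = C1*exp(-a*k^(1/4)) + C2*exp(a*k^(1/4)) + C3*exp(-I*a*k^(1/4)) + C4*exp(I*a*k^(1/4))


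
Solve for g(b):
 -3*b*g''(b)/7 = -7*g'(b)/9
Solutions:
 g(b) = C1 + C2*b^(76/27)


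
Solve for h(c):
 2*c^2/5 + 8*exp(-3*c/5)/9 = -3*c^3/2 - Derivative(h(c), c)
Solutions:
 h(c) = C1 - 3*c^4/8 - 2*c^3/15 + 40*exp(-3*c/5)/27


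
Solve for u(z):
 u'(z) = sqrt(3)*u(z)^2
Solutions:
 u(z) = -1/(C1 + sqrt(3)*z)


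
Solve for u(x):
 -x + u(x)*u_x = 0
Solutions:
 u(x) = -sqrt(C1 + x^2)
 u(x) = sqrt(C1 + x^2)


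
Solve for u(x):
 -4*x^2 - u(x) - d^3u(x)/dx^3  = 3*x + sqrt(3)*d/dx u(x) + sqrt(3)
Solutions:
 u(x) = C1*exp(x*(-2*2^(1/3)*3^(5/6)/(3 + sqrt(4*sqrt(3) + 9))^(1/3) + 6^(2/3)*(3 + sqrt(4*sqrt(3) + 9))^(1/3))/12)*sin(x*(2*6^(1/3)/(3 + sqrt(4*sqrt(3) + 9))^(1/3) + 2^(2/3)*3^(1/6)*(3 + sqrt(4*sqrt(3) + 9))^(1/3))/4) + C2*exp(x*(-2*2^(1/3)*3^(5/6)/(3 + sqrt(4*sqrt(3) + 9))^(1/3) + 6^(2/3)*(3 + sqrt(4*sqrt(3) + 9))^(1/3))/12)*cos(x*(2*6^(1/3)/(3 + sqrt(4*sqrt(3) + 9))^(1/3) + 2^(2/3)*3^(1/6)*(3 + sqrt(4*sqrt(3) + 9))^(1/3))/4) + C3*exp(-x*(-2*2^(1/3)*3^(5/6)/(3 + sqrt(4*sqrt(3) + 9))^(1/3) + 6^(2/3)*(3 + sqrt(4*sqrt(3) + 9))^(1/3))/6) - 4*x^2 - 3*x + 8*sqrt(3)*x - 24 + 2*sqrt(3)


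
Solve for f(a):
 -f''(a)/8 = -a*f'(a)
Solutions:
 f(a) = C1 + C2*erfi(2*a)


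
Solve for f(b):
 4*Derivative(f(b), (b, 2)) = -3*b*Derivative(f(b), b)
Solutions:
 f(b) = C1 + C2*erf(sqrt(6)*b/4)


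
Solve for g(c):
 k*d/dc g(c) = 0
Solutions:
 g(c) = C1


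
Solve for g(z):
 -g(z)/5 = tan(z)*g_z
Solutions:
 g(z) = C1/sin(z)^(1/5)


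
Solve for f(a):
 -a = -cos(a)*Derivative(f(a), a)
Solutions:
 f(a) = C1 + Integral(a/cos(a), a)


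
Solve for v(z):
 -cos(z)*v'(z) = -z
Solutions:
 v(z) = C1 + Integral(z/cos(z), z)


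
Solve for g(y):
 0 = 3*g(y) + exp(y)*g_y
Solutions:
 g(y) = C1*exp(3*exp(-y))


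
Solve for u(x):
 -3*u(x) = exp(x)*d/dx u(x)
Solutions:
 u(x) = C1*exp(3*exp(-x))


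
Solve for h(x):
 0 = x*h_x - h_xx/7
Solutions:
 h(x) = C1 + C2*erfi(sqrt(14)*x/2)


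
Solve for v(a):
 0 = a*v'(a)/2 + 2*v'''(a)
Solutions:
 v(a) = C1 + Integral(C2*airyai(-2^(1/3)*a/2) + C3*airybi(-2^(1/3)*a/2), a)


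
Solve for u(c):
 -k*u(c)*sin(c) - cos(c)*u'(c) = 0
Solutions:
 u(c) = C1*exp(k*log(cos(c)))


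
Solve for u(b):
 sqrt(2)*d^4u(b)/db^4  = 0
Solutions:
 u(b) = C1 + C2*b + C3*b^2 + C4*b^3


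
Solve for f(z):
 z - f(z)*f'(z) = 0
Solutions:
 f(z) = -sqrt(C1 + z^2)
 f(z) = sqrt(C1 + z^2)


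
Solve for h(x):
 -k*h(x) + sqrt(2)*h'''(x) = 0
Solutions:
 h(x) = C1*exp(2^(5/6)*k^(1/3)*x/2) + C2*exp(2^(5/6)*k^(1/3)*x*(-1 + sqrt(3)*I)/4) + C3*exp(-2^(5/6)*k^(1/3)*x*(1 + sqrt(3)*I)/4)


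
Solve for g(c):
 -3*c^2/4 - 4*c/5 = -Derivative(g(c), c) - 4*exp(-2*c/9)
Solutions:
 g(c) = C1 + c^3/4 + 2*c^2/5 + 18*exp(-2*c/9)


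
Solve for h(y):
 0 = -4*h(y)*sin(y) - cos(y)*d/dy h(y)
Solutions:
 h(y) = C1*cos(y)^4


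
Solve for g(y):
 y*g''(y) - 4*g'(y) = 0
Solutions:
 g(y) = C1 + C2*y^5


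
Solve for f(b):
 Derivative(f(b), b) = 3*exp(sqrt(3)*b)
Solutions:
 f(b) = C1 + sqrt(3)*exp(sqrt(3)*b)


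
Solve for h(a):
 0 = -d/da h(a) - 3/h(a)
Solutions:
 h(a) = -sqrt(C1 - 6*a)
 h(a) = sqrt(C1 - 6*a)


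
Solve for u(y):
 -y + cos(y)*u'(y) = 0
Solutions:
 u(y) = C1 + Integral(y/cos(y), y)


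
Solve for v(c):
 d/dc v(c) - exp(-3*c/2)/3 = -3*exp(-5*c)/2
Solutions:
 v(c) = C1 + 3*exp(-5*c)/10 - 2*exp(-3*c/2)/9


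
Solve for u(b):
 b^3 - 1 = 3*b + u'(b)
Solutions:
 u(b) = C1 + b^4/4 - 3*b^2/2 - b


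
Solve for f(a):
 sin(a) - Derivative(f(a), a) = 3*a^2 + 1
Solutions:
 f(a) = C1 - a^3 - a - cos(a)


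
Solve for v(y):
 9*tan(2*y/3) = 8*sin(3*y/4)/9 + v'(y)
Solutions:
 v(y) = C1 - 27*log(cos(2*y/3))/2 + 32*cos(3*y/4)/27


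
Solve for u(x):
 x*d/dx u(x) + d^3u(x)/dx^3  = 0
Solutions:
 u(x) = C1 + Integral(C2*airyai(-x) + C3*airybi(-x), x)


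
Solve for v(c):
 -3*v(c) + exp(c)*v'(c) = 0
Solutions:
 v(c) = C1*exp(-3*exp(-c))


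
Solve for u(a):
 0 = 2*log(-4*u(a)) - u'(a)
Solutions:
 -Integral(1/(log(-_y) + 2*log(2)), (_y, u(a)))/2 = C1 - a


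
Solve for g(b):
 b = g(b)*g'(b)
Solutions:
 g(b) = -sqrt(C1 + b^2)
 g(b) = sqrt(C1 + b^2)


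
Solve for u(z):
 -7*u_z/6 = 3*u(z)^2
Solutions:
 u(z) = 7/(C1 + 18*z)


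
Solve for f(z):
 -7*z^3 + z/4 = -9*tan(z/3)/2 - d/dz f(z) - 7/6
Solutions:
 f(z) = C1 + 7*z^4/4 - z^2/8 - 7*z/6 + 27*log(cos(z/3))/2


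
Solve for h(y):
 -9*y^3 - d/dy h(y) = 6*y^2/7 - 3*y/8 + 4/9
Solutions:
 h(y) = C1 - 9*y^4/4 - 2*y^3/7 + 3*y^2/16 - 4*y/9


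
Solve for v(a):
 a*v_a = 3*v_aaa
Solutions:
 v(a) = C1 + Integral(C2*airyai(3^(2/3)*a/3) + C3*airybi(3^(2/3)*a/3), a)


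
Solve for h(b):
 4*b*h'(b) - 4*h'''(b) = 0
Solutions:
 h(b) = C1 + Integral(C2*airyai(b) + C3*airybi(b), b)


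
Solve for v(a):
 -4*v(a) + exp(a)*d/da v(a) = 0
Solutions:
 v(a) = C1*exp(-4*exp(-a))


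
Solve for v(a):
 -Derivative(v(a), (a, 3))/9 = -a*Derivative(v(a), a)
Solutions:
 v(a) = C1 + Integral(C2*airyai(3^(2/3)*a) + C3*airybi(3^(2/3)*a), a)


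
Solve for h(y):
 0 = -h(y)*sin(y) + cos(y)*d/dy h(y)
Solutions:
 h(y) = C1/cos(y)


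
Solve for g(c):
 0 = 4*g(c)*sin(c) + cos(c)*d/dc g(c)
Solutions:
 g(c) = C1*cos(c)^4


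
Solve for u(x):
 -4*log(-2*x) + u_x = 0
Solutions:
 u(x) = C1 + 4*x*log(-x) + 4*x*(-1 + log(2))


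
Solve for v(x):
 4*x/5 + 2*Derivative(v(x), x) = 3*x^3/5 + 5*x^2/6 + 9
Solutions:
 v(x) = C1 + 3*x^4/40 + 5*x^3/36 - x^2/5 + 9*x/2


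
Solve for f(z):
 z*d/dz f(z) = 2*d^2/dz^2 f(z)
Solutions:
 f(z) = C1 + C2*erfi(z/2)


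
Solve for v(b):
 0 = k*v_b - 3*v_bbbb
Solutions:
 v(b) = C1 + C2*exp(3^(2/3)*b*k^(1/3)/3) + C3*exp(b*k^(1/3)*(-3^(2/3) + 3*3^(1/6)*I)/6) + C4*exp(-b*k^(1/3)*(3^(2/3) + 3*3^(1/6)*I)/6)


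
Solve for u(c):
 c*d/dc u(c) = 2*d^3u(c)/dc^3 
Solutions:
 u(c) = C1 + Integral(C2*airyai(2^(2/3)*c/2) + C3*airybi(2^(2/3)*c/2), c)


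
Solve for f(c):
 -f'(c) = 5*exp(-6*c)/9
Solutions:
 f(c) = C1 + 5*exp(-6*c)/54


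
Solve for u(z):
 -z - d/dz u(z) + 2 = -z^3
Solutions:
 u(z) = C1 + z^4/4 - z^2/2 + 2*z


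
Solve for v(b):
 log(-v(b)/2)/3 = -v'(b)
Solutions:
 3*Integral(1/(log(-_y) - log(2)), (_y, v(b))) = C1 - b


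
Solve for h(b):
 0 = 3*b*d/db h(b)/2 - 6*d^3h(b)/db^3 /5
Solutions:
 h(b) = C1 + Integral(C2*airyai(10^(1/3)*b/2) + C3*airybi(10^(1/3)*b/2), b)


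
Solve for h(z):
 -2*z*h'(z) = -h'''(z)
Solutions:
 h(z) = C1 + Integral(C2*airyai(2^(1/3)*z) + C3*airybi(2^(1/3)*z), z)


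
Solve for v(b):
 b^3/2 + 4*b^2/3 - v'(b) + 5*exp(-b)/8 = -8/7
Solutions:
 v(b) = C1 + b^4/8 + 4*b^3/9 + 8*b/7 - 5*exp(-b)/8


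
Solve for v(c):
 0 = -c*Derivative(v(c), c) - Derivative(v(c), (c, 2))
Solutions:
 v(c) = C1 + C2*erf(sqrt(2)*c/2)


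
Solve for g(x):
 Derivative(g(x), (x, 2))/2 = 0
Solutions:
 g(x) = C1 + C2*x


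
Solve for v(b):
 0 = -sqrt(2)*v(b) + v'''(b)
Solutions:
 v(b) = C3*exp(2^(1/6)*b) + (C1*sin(2^(1/6)*sqrt(3)*b/2) + C2*cos(2^(1/6)*sqrt(3)*b/2))*exp(-2^(1/6)*b/2)


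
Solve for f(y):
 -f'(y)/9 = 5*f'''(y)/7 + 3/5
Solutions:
 f(y) = C1 + C2*sin(sqrt(35)*y/15) + C3*cos(sqrt(35)*y/15) - 27*y/5


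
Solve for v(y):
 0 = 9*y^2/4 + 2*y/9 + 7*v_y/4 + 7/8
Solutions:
 v(y) = C1 - 3*y^3/7 - 4*y^2/63 - y/2


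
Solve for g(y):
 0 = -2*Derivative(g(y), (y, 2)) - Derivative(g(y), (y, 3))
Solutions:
 g(y) = C1 + C2*y + C3*exp(-2*y)


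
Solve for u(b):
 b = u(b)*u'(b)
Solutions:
 u(b) = -sqrt(C1 + b^2)
 u(b) = sqrt(C1 + b^2)


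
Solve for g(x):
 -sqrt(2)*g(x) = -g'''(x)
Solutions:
 g(x) = C3*exp(2^(1/6)*x) + (C1*sin(2^(1/6)*sqrt(3)*x/2) + C2*cos(2^(1/6)*sqrt(3)*x/2))*exp(-2^(1/6)*x/2)


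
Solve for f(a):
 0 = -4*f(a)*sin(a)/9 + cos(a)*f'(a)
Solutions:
 f(a) = C1/cos(a)^(4/9)


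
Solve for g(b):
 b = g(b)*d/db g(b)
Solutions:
 g(b) = -sqrt(C1 + b^2)
 g(b) = sqrt(C1 + b^2)


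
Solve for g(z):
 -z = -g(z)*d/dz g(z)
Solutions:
 g(z) = -sqrt(C1 + z^2)
 g(z) = sqrt(C1 + z^2)


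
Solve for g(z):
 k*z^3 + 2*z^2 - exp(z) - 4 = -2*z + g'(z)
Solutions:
 g(z) = C1 + k*z^4/4 + 2*z^3/3 + z^2 - 4*z - exp(z)


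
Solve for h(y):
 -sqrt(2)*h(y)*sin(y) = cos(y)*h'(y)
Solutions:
 h(y) = C1*cos(y)^(sqrt(2))


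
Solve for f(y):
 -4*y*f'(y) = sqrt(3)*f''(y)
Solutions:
 f(y) = C1 + C2*erf(sqrt(2)*3^(3/4)*y/3)


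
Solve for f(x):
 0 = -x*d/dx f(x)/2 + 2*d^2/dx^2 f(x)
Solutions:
 f(x) = C1 + C2*erfi(sqrt(2)*x/4)


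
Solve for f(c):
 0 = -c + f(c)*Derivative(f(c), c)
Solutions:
 f(c) = -sqrt(C1 + c^2)
 f(c) = sqrt(C1 + c^2)


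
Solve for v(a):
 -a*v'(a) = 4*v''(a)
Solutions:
 v(a) = C1 + C2*erf(sqrt(2)*a/4)


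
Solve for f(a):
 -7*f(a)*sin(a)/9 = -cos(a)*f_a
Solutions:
 f(a) = C1/cos(a)^(7/9)


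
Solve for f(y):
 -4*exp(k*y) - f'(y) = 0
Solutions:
 f(y) = C1 - 4*exp(k*y)/k


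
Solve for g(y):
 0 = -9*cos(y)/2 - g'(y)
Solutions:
 g(y) = C1 - 9*sin(y)/2


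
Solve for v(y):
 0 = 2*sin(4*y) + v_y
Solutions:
 v(y) = C1 + cos(4*y)/2


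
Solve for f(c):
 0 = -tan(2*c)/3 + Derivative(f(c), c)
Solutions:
 f(c) = C1 - log(cos(2*c))/6


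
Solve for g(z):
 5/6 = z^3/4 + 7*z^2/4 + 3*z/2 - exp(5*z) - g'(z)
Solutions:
 g(z) = C1 + z^4/16 + 7*z^3/12 + 3*z^2/4 - 5*z/6 - exp(5*z)/5


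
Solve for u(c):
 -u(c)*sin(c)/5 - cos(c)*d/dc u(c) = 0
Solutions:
 u(c) = C1*cos(c)^(1/5)


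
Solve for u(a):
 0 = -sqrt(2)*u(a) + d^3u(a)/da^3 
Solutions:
 u(a) = C3*exp(2^(1/6)*a) + (C1*sin(2^(1/6)*sqrt(3)*a/2) + C2*cos(2^(1/6)*sqrt(3)*a/2))*exp(-2^(1/6)*a/2)


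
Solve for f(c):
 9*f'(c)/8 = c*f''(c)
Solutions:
 f(c) = C1 + C2*c^(17/8)


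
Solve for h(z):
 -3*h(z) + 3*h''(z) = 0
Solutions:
 h(z) = C1*exp(-z) + C2*exp(z)


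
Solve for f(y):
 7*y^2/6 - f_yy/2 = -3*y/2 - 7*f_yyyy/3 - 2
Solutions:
 f(y) = C1 + C2*y + C3*exp(-sqrt(42)*y/14) + C4*exp(sqrt(42)*y/14) + 7*y^4/36 + y^3/2 + 116*y^2/9


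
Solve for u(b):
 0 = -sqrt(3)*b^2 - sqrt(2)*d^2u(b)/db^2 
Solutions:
 u(b) = C1 + C2*b - sqrt(6)*b^4/24


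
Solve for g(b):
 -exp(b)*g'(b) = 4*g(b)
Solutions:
 g(b) = C1*exp(4*exp(-b))


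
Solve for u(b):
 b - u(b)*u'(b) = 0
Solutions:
 u(b) = -sqrt(C1 + b^2)
 u(b) = sqrt(C1 + b^2)


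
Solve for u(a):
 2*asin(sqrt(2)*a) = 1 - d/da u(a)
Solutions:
 u(a) = C1 - 2*a*asin(sqrt(2)*a) + a - sqrt(2)*sqrt(1 - 2*a^2)


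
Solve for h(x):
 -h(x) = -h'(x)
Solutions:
 h(x) = C1*exp(x)


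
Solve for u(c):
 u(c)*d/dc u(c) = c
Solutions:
 u(c) = -sqrt(C1 + c^2)
 u(c) = sqrt(C1 + c^2)


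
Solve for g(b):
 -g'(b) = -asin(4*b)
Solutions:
 g(b) = C1 + b*asin(4*b) + sqrt(1 - 16*b^2)/4


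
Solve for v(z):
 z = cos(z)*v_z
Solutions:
 v(z) = C1 + Integral(z/cos(z), z)


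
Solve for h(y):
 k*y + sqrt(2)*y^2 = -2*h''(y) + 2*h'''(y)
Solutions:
 h(y) = C1 + C2*y + C3*exp(y) - sqrt(2)*y^4/24 + y^3*(-k - 2*sqrt(2))/12 + y^2*(-k - 2*sqrt(2))/4


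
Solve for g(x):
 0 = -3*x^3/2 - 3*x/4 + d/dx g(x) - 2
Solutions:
 g(x) = C1 + 3*x^4/8 + 3*x^2/8 + 2*x


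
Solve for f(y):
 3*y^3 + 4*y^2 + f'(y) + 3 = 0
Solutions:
 f(y) = C1 - 3*y^4/4 - 4*y^3/3 - 3*y


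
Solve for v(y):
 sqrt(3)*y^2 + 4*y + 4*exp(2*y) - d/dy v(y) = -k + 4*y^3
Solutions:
 v(y) = C1 + k*y - y^4 + sqrt(3)*y^3/3 + 2*y^2 + 2*exp(2*y)


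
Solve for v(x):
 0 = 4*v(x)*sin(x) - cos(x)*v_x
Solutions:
 v(x) = C1/cos(x)^4


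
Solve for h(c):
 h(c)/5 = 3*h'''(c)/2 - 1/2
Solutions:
 h(c) = C3*exp(15^(2/3)*2^(1/3)*c/15) + (C1*sin(2^(1/3)*3^(1/6)*5^(2/3)*c/10) + C2*cos(2^(1/3)*3^(1/6)*5^(2/3)*c/10))*exp(-15^(2/3)*2^(1/3)*c/30) - 5/2


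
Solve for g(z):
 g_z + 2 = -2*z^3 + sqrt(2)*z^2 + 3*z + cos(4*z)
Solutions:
 g(z) = C1 - z^4/2 + sqrt(2)*z^3/3 + 3*z^2/2 - 2*z + sin(4*z)/4


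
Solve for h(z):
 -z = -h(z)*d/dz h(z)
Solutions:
 h(z) = -sqrt(C1 + z^2)
 h(z) = sqrt(C1 + z^2)


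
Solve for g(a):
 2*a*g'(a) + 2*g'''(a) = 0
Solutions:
 g(a) = C1 + Integral(C2*airyai(-a) + C3*airybi(-a), a)


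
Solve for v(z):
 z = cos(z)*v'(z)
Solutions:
 v(z) = C1 + Integral(z/cos(z), z)


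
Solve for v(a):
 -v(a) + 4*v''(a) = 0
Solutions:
 v(a) = C1*exp(-a/2) + C2*exp(a/2)


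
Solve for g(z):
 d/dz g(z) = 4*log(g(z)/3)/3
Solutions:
 3*Integral(1/(-log(_y) + log(3)), (_y, g(z)))/4 = C1 - z


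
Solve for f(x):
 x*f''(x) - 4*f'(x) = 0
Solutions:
 f(x) = C1 + C2*x^5


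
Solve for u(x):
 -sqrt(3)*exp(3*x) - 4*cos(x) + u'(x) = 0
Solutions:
 u(x) = C1 + sqrt(3)*exp(3*x)/3 + 4*sin(x)


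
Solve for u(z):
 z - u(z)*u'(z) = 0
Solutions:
 u(z) = -sqrt(C1 + z^2)
 u(z) = sqrt(C1 + z^2)


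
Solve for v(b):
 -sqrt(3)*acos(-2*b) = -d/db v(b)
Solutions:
 v(b) = C1 + sqrt(3)*(b*acos(-2*b) + sqrt(1 - 4*b^2)/2)


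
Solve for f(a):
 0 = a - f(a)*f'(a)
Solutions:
 f(a) = -sqrt(C1 + a^2)
 f(a) = sqrt(C1 + a^2)


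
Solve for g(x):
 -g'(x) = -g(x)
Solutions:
 g(x) = C1*exp(x)


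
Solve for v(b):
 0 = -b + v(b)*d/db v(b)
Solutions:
 v(b) = -sqrt(C1 + b^2)
 v(b) = sqrt(C1 + b^2)


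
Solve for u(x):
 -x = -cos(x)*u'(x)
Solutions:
 u(x) = C1 + Integral(x/cos(x), x)


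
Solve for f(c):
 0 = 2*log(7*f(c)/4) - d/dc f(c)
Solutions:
 Integral(1/(-log(_y) - log(7) + 2*log(2)), (_y, f(c)))/2 = C1 - c


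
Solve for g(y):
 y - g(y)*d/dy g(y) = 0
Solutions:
 g(y) = -sqrt(C1 + y^2)
 g(y) = sqrt(C1 + y^2)


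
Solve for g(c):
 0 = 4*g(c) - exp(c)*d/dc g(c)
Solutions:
 g(c) = C1*exp(-4*exp(-c))


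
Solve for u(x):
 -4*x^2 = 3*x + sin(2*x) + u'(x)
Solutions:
 u(x) = C1 - 4*x^3/3 - 3*x^2/2 + cos(2*x)/2


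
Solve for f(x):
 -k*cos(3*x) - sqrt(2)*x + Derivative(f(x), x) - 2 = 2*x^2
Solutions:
 f(x) = C1 + k*sin(3*x)/3 + 2*x^3/3 + sqrt(2)*x^2/2 + 2*x


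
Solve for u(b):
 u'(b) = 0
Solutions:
 u(b) = C1


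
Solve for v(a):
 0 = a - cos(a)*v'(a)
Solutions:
 v(a) = C1 + Integral(a/cos(a), a)


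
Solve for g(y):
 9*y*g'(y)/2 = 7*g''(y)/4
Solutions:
 g(y) = C1 + C2*erfi(3*sqrt(7)*y/7)


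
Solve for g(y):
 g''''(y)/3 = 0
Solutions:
 g(y) = C1 + C2*y + C3*y^2 + C4*y^3


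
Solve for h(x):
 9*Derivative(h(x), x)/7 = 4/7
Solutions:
 h(x) = C1 + 4*x/9


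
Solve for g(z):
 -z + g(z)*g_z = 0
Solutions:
 g(z) = -sqrt(C1 + z^2)
 g(z) = sqrt(C1 + z^2)


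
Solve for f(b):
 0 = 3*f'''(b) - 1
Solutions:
 f(b) = C1 + C2*b + C3*b^2 + b^3/18


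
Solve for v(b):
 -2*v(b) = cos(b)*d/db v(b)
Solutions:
 v(b) = C1*(sin(b) - 1)/(sin(b) + 1)


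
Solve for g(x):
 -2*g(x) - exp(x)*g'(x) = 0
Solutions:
 g(x) = C1*exp(2*exp(-x))


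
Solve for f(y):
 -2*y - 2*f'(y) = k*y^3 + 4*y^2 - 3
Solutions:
 f(y) = C1 - k*y^4/8 - 2*y^3/3 - y^2/2 + 3*y/2


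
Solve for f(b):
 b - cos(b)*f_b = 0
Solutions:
 f(b) = C1 + Integral(b/cos(b), b)


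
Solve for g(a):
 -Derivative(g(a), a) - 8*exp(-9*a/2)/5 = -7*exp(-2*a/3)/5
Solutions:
 g(a) = C1 + 16*exp(-9*a/2)/45 - 21*exp(-2*a/3)/10


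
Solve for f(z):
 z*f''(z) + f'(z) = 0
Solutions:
 f(z) = C1 + C2*log(z)


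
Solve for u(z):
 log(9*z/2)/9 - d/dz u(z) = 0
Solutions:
 u(z) = C1 + z*log(z)/9 - z/9 - z*log(2)/9 + 2*z*log(3)/9


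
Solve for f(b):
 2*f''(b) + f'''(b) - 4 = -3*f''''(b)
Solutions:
 f(b) = C1 + C2*b + b^2 + (C3*sin(sqrt(23)*b/6) + C4*cos(sqrt(23)*b/6))*exp(-b/6)


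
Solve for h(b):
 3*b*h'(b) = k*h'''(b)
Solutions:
 h(b) = C1 + Integral(C2*airyai(3^(1/3)*b*(1/k)^(1/3)) + C3*airybi(3^(1/3)*b*(1/k)^(1/3)), b)


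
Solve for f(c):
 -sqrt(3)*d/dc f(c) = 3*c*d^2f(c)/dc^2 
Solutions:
 f(c) = C1 + C2*c^(1 - sqrt(3)/3)


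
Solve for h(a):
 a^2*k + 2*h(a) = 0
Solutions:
 h(a) = -a^2*k/2


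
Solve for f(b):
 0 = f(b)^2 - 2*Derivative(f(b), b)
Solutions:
 f(b) = -2/(C1 + b)


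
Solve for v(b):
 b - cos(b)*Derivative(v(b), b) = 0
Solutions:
 v(b) = C1 + Integral(b/cos(b), b)


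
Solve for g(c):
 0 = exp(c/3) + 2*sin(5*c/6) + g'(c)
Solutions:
 g(c) = C1 - 3*exp(c/3) + 12*cos(5*c/6)/5


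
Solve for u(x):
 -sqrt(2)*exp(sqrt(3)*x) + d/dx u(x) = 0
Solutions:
 u(x) = C1 + sqrt(6)*exp(sqrt(3)*x)/3


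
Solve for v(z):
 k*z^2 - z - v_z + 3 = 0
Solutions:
 v(z) = C1 + k*z^3/3 - z^2/2 + 3*z


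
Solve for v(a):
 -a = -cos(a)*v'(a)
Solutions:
 v(a) = C1 + Integral(a/cos(a), a)


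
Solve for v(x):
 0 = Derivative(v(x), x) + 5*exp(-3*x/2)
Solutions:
 v(x) = C1 + 10*exp(-3*x/2)/3


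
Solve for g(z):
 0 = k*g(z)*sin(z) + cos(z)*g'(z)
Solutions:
 g(z) = C1*exp(k*log(cos(z)))


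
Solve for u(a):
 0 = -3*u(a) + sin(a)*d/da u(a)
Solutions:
 u(a) = C1*(cos(a) - 1)^(3/2)/(cos(a) + 1)^(3/2)


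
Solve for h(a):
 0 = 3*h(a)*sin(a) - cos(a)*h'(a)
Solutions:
 h(a) = C1/cos(a)^3


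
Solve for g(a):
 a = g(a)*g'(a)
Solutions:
 g(a) = -sqrt(C1 + a^2)
 g(a) = sqrt(C1 + a^2)


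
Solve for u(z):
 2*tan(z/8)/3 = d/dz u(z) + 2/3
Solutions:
 u(z) = C1 - 2*z/3 - 16*log(cos(z/8))/3


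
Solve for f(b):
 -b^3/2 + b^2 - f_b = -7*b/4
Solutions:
 f(b) = C1 - b^4/8 + b^3/3 + 7*b^2/8


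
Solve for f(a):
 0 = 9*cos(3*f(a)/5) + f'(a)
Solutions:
 9*a - 5*log(sin(3*f(a)/5) - 1)/6 + 5*log(sin(3*f(a)/5) + 1)/6 = C1


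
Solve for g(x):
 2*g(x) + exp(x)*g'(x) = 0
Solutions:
 g(x) = C1*exp(2*exp(-x))


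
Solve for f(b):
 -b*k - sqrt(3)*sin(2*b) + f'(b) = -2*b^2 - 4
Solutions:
 f(b) = C1 - 2*b^3/3 + b^2*k/2 - 4*b - sqrt(3)*cos(2*b)/2


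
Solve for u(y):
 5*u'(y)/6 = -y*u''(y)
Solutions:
 u(y) = C1 + C2*y^(1/6)


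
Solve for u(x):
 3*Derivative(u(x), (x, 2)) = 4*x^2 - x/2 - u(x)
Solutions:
 u(x) = C1*sin(sqrt(3)*x/3) + C2*cos(sqrt(3)*x/3) + 4*x^2 - x/2 - 24


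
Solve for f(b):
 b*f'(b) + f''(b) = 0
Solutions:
 f(b) = C1 + C2*erf(sqrt(2)*b/2)


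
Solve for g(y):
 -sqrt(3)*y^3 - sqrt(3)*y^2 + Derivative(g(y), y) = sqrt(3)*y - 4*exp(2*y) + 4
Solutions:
 g(y) = C1 + sqrt(3)*y^4/4 + sqrt(3)*y^3/3 + sqrt(3)*y^2/2 + 4*y - 2*exp(2*y)


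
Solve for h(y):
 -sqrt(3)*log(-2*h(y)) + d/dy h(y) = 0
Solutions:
 -sqrt(3)*Integral(1/(log(-_y) + log(2)), (_y, h(y)))/3 = C1 - y


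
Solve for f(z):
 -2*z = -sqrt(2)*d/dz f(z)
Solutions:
 f(z) = C1 + sqrt(2)*z^2/2


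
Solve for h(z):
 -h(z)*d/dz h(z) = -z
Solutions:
 h(z) = -sqrt(C1 + z^2)
 h(z) = sqrt(C1 + z^2)


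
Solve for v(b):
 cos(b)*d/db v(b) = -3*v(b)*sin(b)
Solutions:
 v(b) = C1*cos(b)^3


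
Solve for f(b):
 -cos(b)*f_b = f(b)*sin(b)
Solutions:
 f(b) = C1*cos(b)


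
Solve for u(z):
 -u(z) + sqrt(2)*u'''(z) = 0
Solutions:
 u(z) = C3*exp(2^(5/6)*z/2) + (C1*sin(2^(5/6)*sqrt(3)*z/4) + C2*cos(2^(5/6)*sqrt(3)*z/4))*exp(-2^(5/6)*z/4)


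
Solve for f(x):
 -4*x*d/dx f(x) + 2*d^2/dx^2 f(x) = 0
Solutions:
 f(x) = C1 + C2*erfi(x)


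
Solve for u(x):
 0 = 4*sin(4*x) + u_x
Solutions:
 u(x) = C1 + cos(4*x)


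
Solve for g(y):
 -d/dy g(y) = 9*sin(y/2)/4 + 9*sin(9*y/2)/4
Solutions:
 g(y) = C1 + 9*cos(y/2)/2 + cos(9*y/2)/2


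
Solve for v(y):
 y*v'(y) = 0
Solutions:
 v(y) = C1


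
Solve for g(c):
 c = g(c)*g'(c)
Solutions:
 g(c) = -sqrt(C1 + c^2)
 g(c) = sqrt(C1 + c^2)


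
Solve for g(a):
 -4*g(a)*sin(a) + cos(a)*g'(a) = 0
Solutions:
 g(a) = C1/cos(a)^4


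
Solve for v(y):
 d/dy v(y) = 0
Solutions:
 v(y) = C1


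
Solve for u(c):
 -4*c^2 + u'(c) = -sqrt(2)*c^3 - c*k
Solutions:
 u(c) = C1 - sqrt(2)*c^4/4 + 4*c^3/3 - c^2*k/2


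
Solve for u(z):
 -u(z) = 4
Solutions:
 u(z) = -4


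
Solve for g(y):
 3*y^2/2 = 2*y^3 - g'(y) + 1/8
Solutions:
 g(y) = C1 + y^4/2 - y^3/2 + y/8


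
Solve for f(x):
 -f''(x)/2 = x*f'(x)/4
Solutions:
 f(x) = C1 + C2*erf(x/2)


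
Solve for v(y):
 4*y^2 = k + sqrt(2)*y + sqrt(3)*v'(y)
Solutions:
 v(y) = C1 - sqrt(3)*k*y/3 + 4*sqrt(3)*y^3/9 - sqrt(6)*y^2/6


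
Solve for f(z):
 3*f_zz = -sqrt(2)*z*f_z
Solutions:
 f(z) = C1 + C2*erf(2^(3/4)*sqrt(3)*z/6)


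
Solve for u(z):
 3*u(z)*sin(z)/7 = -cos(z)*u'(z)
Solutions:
 u(z) = C1*cos(z)^(3/7)


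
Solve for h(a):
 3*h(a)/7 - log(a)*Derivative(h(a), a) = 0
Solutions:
 h(a) = C1*exp(3*li(a)/7)


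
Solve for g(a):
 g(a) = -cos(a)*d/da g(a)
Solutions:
 g(a) = C1*sqrt(sin(a) - 1)/sqrt(sin(a) + 1)


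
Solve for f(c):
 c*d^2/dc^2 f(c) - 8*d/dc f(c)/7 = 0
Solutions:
 f(c) = C1 + C2*c^(15/7)


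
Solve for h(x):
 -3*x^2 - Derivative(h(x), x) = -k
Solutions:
 h(x) = C1 + k*x - x^3


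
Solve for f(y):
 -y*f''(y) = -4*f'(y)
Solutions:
 f(y) = C1 + C2*y^5


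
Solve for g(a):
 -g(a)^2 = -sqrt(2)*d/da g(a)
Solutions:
 g(a) = -2/(C1 + sqrt(2)*a)


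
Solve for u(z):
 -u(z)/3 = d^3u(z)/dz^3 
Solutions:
 u(z) = C3*exp(-3^(2/3)*z/3) + (C1*sin(3^(1/6)*z/2) + C2*cos(3^(1/6)*z/2))*exp(3^(2/3)*z/6)


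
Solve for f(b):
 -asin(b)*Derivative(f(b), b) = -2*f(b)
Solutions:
 f(b) = C1*exp(2*Integral(1/asin(b), b))


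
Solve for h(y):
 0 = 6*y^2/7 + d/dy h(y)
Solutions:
 h(y) = C1 - 2*y^3/7


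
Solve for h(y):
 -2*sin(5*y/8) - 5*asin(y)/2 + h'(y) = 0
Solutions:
 h(y) = C1 + 5*y*asin(y)/2 + 5*sqrt(1 - y^2)/2 - 16*cos(5*y/8)/5


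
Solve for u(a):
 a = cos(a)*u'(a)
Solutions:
 u(a) = C1 + Integral(a/cos(a), a)


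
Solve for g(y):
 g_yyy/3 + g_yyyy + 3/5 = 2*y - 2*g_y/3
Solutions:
 g(y) = C1 + C4*exp(-y) + 3*y^2/2 - 9*y/10 + (C2*sin(sqrt(5)*y/3) + C3*cos(sqrt(5)*y/3))*exp(y/3)


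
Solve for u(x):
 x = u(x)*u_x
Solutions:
 u(x) = -sqrt(C1 + x^2)
 u(x) = sqrt(C1 + x^2)


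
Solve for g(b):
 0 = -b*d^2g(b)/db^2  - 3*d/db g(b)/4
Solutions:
 g(b) = C1 + C2*b^(1/4)


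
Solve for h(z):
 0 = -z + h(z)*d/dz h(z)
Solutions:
 h(z) = -sqrt(C1 + z^2)
 h(z) = sqrt(C1 + z^2)


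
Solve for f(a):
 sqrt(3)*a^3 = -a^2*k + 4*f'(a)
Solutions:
 f(a) = C1 + sqrt(3)*a^4/16 + a^3*k/12


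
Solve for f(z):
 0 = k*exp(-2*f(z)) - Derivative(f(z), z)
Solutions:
 f(z) = log(-sqrt(C1 + 2*k*z))
 f(z) = log(C1 + 2*k*z)/2


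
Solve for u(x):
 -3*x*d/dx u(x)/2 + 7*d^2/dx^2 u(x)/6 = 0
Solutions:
 u(x) = C1 + C2*erfi(3*sqrt(14)*x/14)


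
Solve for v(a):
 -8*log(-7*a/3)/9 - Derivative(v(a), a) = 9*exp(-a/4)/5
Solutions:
 v(a) = C1 - 8*a*log(-a)/9 + 8*a*(-log(7) + 1 + log(3))/9 + 36*exp(-a/4)/5


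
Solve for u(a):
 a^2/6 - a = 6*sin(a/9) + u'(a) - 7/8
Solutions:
 u(a) = C1 + a^3/18 - a^2/2 + 7*a/8 + 54*cos(a/9)


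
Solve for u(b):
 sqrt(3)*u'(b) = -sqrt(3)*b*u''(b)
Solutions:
 u(b) = C1 + C2*log(b)


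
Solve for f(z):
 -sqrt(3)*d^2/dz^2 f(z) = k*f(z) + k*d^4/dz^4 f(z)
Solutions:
 f(z) = C1*exp(-sqrt(2)*z*sqrt((-sqrt(3 - 4*k^2) - sqrt(3))/k)/2) + C2*exp(sqrt(2)*z*sqrt((-sqrt(3 - 4*k^2) - sqrt(3))/k)/2) + C3*exp(-sqrt(2)*z*sqrt((sqrt(3 - 4*k^2) - sqrt(3))/k)/2) + C4*exp(sqrt(2)*z*sqrt((sqrt(3 - 4*k^2) - sqrt(3))/k)/2)
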